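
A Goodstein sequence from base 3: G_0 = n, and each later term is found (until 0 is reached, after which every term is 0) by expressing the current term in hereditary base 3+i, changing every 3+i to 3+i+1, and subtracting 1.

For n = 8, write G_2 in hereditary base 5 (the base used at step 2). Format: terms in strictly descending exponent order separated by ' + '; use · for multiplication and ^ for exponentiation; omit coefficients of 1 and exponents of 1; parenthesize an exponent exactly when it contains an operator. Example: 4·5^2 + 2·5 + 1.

2·5

base 3: 8 = 2·3 + 2; at 4: 2·4 + 2 = 10; next = 9
base 4: 9 = 2·4 + 1; at 5: 2·5 + 1 = 11; next = 10
base 5: 10 = 2·5; at 6: 2·6 = 12; next = 11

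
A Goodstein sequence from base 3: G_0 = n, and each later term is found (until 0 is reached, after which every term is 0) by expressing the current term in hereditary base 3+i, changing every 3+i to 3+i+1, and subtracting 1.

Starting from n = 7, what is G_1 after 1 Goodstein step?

8

base 3: 7 = 2·3 + 1; at 4: 2·4 + 1 = 9; next = 8
base 4: 8 = 2·4; at 5: 2·5 = 10; next = 9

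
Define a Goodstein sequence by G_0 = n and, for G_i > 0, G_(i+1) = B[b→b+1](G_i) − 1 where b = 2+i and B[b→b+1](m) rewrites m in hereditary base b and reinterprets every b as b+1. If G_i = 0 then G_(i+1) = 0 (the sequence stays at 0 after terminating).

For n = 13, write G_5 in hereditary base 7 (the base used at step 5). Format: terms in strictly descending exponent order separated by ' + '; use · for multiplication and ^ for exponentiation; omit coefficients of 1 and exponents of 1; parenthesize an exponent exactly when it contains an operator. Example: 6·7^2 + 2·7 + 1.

base 2: 13 = 2^(2 + 1) + 2^2 + 1; at 3: 3^(3 + 1) + 3^3 + 1 = 109; next = 108
base 3: 108 = 3^(3 + 1) + 3^3; at 4: 4^(4 + 1) + 4^4 = 1280; next = 1279
base 4: 1279 = 4^(4 + 1) + 3·4^3 + 3·4^2 + 3·4 + 3; at 5: 5^(5 + 1) + 3·5^3 + 3·5^2 + 3·5 + 3 = 16093; next = 16092
base 5: 16092 = 5^(5 + 1) + 3·5^3 + 3·5^2 + 3·5 + 2; at 6: 6^(6 + 1) + 3·6^3 + 3·6^2 + 3·6 + 2 = 280712; next = 280711
base 6: 280711 = 6^(6 + 1) + 3·6^3 + 3·6^2 + 3·6 + 1; at 7: 7^(7 + 1) + 3·7^3 + 3·7^2 + 3·7 + 1 = 5765999; next = 5765998
base 7: 5765998 = 7^(7 + 1) + 3·7^3 + 3·7^2 + 3·7; at 8: 8^(8 + 1) + 3·8^3 + 3·8^2 + 3·8 = 134219480; next = 134219479

7^(7 + 1) + 3·7^3 + 3·7^2 + 3·7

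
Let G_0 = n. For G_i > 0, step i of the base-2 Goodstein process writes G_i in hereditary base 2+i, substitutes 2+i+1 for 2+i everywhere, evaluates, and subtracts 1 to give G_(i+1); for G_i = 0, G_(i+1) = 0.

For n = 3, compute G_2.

[0] 3 ≡ 2 + 1 (base 2). Lift 3: 4. −1: 3.
[1] 3 ≡ 3 (base 3). Lift 4: 4. −1: 3.
[2] 3 ≡ 3 (base 4). Lift 5: 3. −1: 2.

3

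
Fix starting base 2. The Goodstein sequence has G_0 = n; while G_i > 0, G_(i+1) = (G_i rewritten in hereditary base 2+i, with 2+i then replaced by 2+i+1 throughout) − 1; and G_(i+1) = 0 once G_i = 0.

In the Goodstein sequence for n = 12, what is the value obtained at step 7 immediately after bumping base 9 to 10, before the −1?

100000000212

(0) 12|_2 = 2^(2 + 1) + 2^2 ↦ 3^(3 + 1) + 3^3|_3 = 108 ⇒ 107
(1) 107|_3 = 3^(3 + 1) + 2·3^2 + 2·3 + 2 ↦ 4^(4 + 1) + 2·4^2 + 2·4 + 2|_4 = 1066 ⇒ 1065
(2) 1065|_4 = 4^(4 + 1) + 2·4^2 + 2·4 + 1 ↦ 5^(5 + 1) + 2·5^2 + 2·5 + 1|_5 = 15686 ⇒ 15685
(3) 15685|_5 = 5^(5 + 1) + 2·5^2 + 2·5 ↦ 6^(6 + 1) + 2·6^2 + 2·6|_6 = 280020 ⇒ 280019
(4) 280019|_6 = 6^(6 + 1) + 2·6^2 + 6 + 5 ↦ 7^(7 + 1) + 2·7^2 + 7 + 5|_7 = 5764911 ⇒ 5764910
(5) 5764910|_7 = 7^(7 + 1) + 2·7^2 + 7 + 4 ↦ 8^(8 + 1) + 2·8^2 + 8 + 4|_8 = 134217868 ⇒ 134217867
(6) 134217867|_8 = 8^(8 + 1) + 2·8^2 + 8 + 3 ↦ 9^(9 + 1) + 2·9^2 + 9 + 3|_9 = 3486784575 ⇒ 3486784574
(7) 3486784574|_9 = 9^(9 + 1) + 2·9^2 + 9 + 2 ↦ 10^(10 + 1) + 2·10^2 + 10 + 2|_10 = 100000000212 ⇒ 100000000211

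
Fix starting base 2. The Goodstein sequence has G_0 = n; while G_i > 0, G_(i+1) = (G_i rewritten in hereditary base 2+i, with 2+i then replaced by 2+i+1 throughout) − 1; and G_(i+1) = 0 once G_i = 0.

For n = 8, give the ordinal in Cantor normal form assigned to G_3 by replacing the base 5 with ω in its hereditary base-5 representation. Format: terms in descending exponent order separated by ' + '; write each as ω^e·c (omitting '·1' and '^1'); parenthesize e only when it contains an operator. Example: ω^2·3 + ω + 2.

ω^ω·2 + ω^2·2 + ω·2

i=0: 8 = 2^(2 + 1) (b=2); 2→3: 3^(3 + 1) = 81; 81−1 = 80
i=1: 80 = 2·3^3 + 2·3^2 + 2·3 + 2 (b=3); 3→4: 2·4^4 + 2·4^2 + 2·4 + 2 = 554; 554−1 = 553
i=2: 553 = 2·4^4 + 2·4^2 + 2·4 + 1 (b=4); 4→5: 2·5^5 + 2·5^2 + 2·5 + 1 = 6311; 6311−1 = 6310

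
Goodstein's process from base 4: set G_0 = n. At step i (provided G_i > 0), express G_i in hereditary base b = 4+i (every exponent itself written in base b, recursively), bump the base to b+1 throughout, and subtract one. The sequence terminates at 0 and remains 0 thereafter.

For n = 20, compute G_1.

G_0=20  [base 4] 4^2 + 4  →[4↦5]→  5^2 + 5 = 30  −1 ⇒ G_1=29
G_1=29  [base 5] 5^2 + 4  →[5↦6]→  6^2 + 4 = 40  −1 ⇒ G_2=39

29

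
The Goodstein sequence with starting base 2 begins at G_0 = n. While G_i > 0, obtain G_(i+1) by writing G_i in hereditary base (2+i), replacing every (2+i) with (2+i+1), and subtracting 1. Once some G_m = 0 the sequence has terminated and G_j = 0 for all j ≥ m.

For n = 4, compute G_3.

[0] 4 ≡ 2^2 (base 2). Lift 3: 27. −1: 26.
[1] 26 ≡ 2·3^2 + 2·3 + 2 (base 3). Lift 4: 42. −1: 41.
[2] 41 ≡ 2·4^2 + 2·4 + 1 (base 4). Lift 5: 61. −1: 60.
[3] 60 ≡ 2·5^2 + 2·5 (base 5). Lift 6: 84. −1: 83.

60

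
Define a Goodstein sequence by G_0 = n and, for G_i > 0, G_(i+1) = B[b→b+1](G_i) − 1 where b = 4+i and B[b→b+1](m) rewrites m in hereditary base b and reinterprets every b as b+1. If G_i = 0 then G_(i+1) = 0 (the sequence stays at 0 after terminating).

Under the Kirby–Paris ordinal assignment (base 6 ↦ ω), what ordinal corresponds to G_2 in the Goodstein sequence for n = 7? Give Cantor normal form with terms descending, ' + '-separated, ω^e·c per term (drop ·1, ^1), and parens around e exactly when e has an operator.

ω + 1

7 —HB4→ 4 + 3 —bump→ 5 + 3 = 8 —(−1)→ 7
7 —HB5→ 5 + 2 —bump→ 6 + 2 = 8 —(−1)→ 7
7 —HB6→ 6 + 1 —bump→ 7 + 1 = 8 —(−1)→ 7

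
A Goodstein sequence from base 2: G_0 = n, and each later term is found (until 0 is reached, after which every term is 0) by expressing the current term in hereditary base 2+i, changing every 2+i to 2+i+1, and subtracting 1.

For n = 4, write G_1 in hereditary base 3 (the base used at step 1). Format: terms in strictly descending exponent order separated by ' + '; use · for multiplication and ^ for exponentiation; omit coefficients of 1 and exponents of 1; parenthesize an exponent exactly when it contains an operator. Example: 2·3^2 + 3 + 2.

2·3^2 + 2·3 + 2

G_0 = 4. HB_2(4) = 2^2. Bump = 27. G_1 = 26.
G_1 = 26. HB_3(26) = 2·3^2 + 2·3 + 2. Bump = 42. G_2 = 41.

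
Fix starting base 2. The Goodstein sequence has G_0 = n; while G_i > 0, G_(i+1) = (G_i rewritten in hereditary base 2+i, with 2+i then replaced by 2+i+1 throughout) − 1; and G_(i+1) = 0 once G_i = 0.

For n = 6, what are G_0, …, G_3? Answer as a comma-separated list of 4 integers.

base 2: 6 = 2^2 + 2; at 3: 3^3 + 3 = 30; next = 29
base 3: 29 = 3^3 + 2; at 4: 4^4 + 2 = 258; next = 257
base 4: 257 = 4^4 + 1; at 5: 5^5 + 1 = 3126; next = 3125

6, 29, 257, 3125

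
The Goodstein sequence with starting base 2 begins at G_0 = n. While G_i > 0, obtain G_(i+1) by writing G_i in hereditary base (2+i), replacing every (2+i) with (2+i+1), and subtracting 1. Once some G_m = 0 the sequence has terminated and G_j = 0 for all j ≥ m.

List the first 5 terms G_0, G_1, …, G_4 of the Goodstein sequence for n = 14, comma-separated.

[0] 14 ≡ 2^(2 + 1) + 2^2 + 2 (base 2). Lift 3: 111. −1: 110.
[1] 110 ≡ 3^(3 + 1) + 3^3 + 2 (base 3). Lift 4: 1282. −1: 1281.
[2] 1281 ≡ 4^(4 + 1) + 4^4 + 1 (base 4). Lift 5: 18751. −1: 18750.
[3] 18750 ≡ 5^(5 + 1) + 5^5 (base 5). Lift 6: 326592. −1: 326591.

14, 110, 1281, 18750, 326591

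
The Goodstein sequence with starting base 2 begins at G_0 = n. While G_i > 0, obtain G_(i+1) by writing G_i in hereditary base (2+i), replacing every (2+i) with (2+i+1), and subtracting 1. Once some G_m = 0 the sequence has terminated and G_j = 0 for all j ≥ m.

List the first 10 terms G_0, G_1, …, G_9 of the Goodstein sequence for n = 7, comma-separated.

7, 30, 259, 3127, 46657, 823543, 16777215, 37665879, 77777775, 150051213

G_0=7  [base 2] 2^2 + 2 + 1  →[2↦3]→  3^3 + 3 + 1 = 31  −1 ⇒ G_1=30
G_1=30  [base 3] 3^3 + 3  →[3↦4]→  4^4 + 4 = 260  −1 ⇒ G_2=259
G_2=259  [base 4] 4^4 + 3  →[4↦5]→  5^5 + 3 = 3128  −1 ⇒ G_3=3127
G_3=3127  [base 5] 5^5 + 2  →[5↦6]→  6^6 + 2 = 46658  −1 ⇒ G_4=46657
G_4=46657  [base 6] 6^6 + 1  →[6↦7]→  7^7 + 1 = 823544  −1 ⇒ G_5=823543
G_5=823543  [base 7] 7^7  →[7↦8]→  8^8 = 16777216  −1 ⇒ G_6=16777215
G_6=16777215  [base 8] 7·8^7 + 7·8^6 + 7·8^5 + 7·8^4 + 7·8^3 + 7·8^2 + 7·8 + 7  →[8↦9]→  7·9^7 + 7·9^6 + 7·9^5 + 7·9^4 + 7·9^3 + 7·9^2 + 7·9 + 7 = 37665880  −1 ⇒ G_7=37665879
G_7=37665879  [base 9] 7·9^7 + 7·9^6 + 7·9^5 + 7·9^4 + 7·9^3 + 7·9^2 + 7·9 + 6  →[9↦10]→  7·10^7 + 7·10^6 + 7·10^5 + 7·10^4 + 7·10^3 + 7·10^2 + 7·10 + 6 = 77777776  −1 ⇒ G_8=77777775
G_8=77777775  [base 10] 7·10^7 + 7·10^6 + 7·10^5 + 7·10^4 + 7·10^3 + 7·10^2 + 7·10 + 5  →[10↦11]→  7·11^7 + 7·11^6 + 7·11^5 + 7·11^4 + 7·11^3 + 7·11^2 + 7·11 + 5 = 150051214  −1 ⇒ G_9=150051213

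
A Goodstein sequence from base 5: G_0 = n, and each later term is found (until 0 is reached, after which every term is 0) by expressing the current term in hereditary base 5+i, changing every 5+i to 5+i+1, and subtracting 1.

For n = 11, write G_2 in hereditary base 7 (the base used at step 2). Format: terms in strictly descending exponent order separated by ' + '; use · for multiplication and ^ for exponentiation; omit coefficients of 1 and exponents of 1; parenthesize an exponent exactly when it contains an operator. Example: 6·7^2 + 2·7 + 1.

7 + 6

11 —HB5→ 2·5 + 1 —bump→ 2·6 + 1 = 13 —(−1)→ 12
12 —HB6→ 2·6 —bump→ 2·7 = 14 —(−1)→ 13
13 —HB7→ 7 + 6 —bump→ 8 + 6 = 14 —(−1)→ 13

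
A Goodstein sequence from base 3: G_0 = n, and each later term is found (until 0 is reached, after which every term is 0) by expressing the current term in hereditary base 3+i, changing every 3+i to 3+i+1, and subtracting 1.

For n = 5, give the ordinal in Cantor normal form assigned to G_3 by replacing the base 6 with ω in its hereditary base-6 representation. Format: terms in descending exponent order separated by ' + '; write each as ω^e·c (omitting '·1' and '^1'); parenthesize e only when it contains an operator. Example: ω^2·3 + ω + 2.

5

5 —HB3→ 3 + 2 —bump→ 4 + 2 = 6 —(−1)→ 5
5 —HB4→ 4 + 1 —bump→ 5 + 1 = 6 —(−1)→ 5
5 —HB5→ 5 —bump→ 6 = 6 —(−1)→ 5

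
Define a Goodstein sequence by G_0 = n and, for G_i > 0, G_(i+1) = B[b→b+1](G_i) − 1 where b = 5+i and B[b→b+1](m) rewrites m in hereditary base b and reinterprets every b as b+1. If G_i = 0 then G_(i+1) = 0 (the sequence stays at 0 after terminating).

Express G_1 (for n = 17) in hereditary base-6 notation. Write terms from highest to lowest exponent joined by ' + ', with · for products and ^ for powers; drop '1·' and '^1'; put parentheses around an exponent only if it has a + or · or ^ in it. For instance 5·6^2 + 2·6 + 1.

base 5: 17 = 3·5 + 2; at 6: 3·6 + 2 = 20; next = 19
base 6: 19 = 3·6 + 1; at 7: 3·7 + 1 = 22; next = 21

3·6 + 1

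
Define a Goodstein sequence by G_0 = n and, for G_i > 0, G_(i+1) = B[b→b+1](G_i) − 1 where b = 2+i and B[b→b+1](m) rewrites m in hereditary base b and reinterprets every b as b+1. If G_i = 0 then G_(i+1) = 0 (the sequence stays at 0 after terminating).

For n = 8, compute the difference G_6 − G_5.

31907376

[0] 8 ≡ 2^(2 + 1) (base 2). Lift 3: 81. −1: 80.
[1] 80 ≡ 2·3^3 + 2·3^2 + 2·3 + 2 (base 3). Lift 4: 554. −1: 553.
[2] 553 ≡ 2·4^4 + 2·4^2 + 2·4 + 1 (base 4). Lift 5: 6311. −1: 6310.
[3] 6310 ≡ 2·5^5 + 2·5^2 + 2·5 (base 5). Lift 6: 93396. −1: 93395.
[4] 93395 ≡ 2·6^6 + 2·6^2 + 6 + 5 (base 6). Lift 7: 1647196. −1: 1647195.
[5] 1647195 ≡ 2·7^7 + 2·7^2 + 7 + 4 (base 7). Lift 8: 33554572. −1: 33554571.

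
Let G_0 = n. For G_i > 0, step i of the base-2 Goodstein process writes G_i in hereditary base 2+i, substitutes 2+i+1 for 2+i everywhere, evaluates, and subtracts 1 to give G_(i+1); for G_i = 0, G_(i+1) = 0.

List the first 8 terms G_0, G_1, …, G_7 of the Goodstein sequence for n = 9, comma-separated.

step 0: 9 = 2^(2 + 1) + 1; sub 3 for 2: 3^(3 + 1) + 1; = 82; G_1 = 82−1 = 81
step 1: 81 = 3^(3 + 1); sub 4 for 3: 4^(4 + 1); = 1024; G_2 = 1024−1 = 1023
step 2: 1023 = 3·4^4 + 3·4^3 + 3·4^2 + 3·4 + 3; sub 5 for 4: 3·5^5 + 3·5^3 + 3·5^2 + 3·5 + 3; = 9843; G_3 = 9843−1 = 9842
step 3: 9842 = 3·5^5 + 3·5^3 + 3·5^2 + 3·5 + 2; sub 6 for 5: 3·6^6 + 3·6^3 + 3·6^2 + 3·6 + 2; = 140744; G_4 = 140744−1 = 140743
step 4: 140743 = 3·6^6 + 3·6^3 + 3·6^2 + 3·6 + 1; sub 7 for 6: 3·7^7 + 3·7^3 + 3·7^2 + 3·7 + 1; = 2471827; G_5 = 2471827−1 = 2471826
step 5: 2471826 = 3·7^7 + 3·7^3 + 3·7^2 + 3·7; sub 8 for 7: 3·8^8 + 3·8^3 + 3·8^2 + 3·8; = 50333400; G_6 = 50333400−1 = 50333399
step 6: 50333399 = 3·8^8 + 3·8^3 + 3·8^2 + 2·8 + 7; sub 9 for 8: 3·9^9 + 3·9^3 + 3·9^2 + 2·9 + 7; = 1162263922; G_7 = 1162263922−1 = 1162263921

9, 81, 1023, 9842, 140743, 2471826, 50333399, 1162263921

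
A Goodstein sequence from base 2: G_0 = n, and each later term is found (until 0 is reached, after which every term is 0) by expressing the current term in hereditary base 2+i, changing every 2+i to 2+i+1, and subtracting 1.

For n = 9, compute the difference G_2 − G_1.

942

G_0 = 9. HB_2(9) = 2^(2 + 1) + 1. Bump = 82. G_1 = 81.
G_1 = 81. HB_3(81) = 3^(3 + 1). Bump = 1024. G_2 = 1023.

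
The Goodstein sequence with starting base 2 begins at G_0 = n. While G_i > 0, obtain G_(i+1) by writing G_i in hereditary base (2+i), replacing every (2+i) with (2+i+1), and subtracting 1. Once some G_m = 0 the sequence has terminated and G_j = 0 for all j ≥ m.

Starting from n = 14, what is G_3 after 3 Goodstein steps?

18750

[0] 14 ≡ 2^(2 + 1) + 2^2 + 2 (base 2). Lift 3: 111. −1: 110.
[1] 110 ≡ 3^(3 + 1) + 3^3 + 2 (base 3). Lift 4: 1282. −1: 1281.
[2] 1281 ≡ 4^(4 + 1) + 4^4 + 1 (base 4). Lift 5: 18751. −1: 18750.
[3] 18750 ≡ 5^(5 + 1) + 5^5 (base 5). Lift 6: 326592. −1: 326591.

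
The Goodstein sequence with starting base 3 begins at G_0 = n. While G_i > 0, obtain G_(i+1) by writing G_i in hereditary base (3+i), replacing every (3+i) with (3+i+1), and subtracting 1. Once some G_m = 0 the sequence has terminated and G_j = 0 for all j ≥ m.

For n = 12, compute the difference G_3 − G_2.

10

G_0 = 12. HB_3(12) = 3^2 + 3. Bump = 20. G_1 = 19.
G_1 = 19. HB_4(19) = 4^2 + 3. Bump = 28. G_2 = 27.
G_2 = 27. HB_5(27) = 5^2 + 2. Bump = 38. G_3 = 37.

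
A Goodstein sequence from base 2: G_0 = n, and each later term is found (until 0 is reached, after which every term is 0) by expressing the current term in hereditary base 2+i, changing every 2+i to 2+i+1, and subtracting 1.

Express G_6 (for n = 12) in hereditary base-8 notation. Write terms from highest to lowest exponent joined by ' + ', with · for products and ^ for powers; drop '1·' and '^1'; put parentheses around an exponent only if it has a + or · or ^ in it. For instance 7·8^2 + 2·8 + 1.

G_0 = 12. HB_2(12) = 2^(2 + 1) + 2^2. Bump = 108. G_1 = 107.
G_1 = 107. HB_3(107) = 3^(3 + 1) + 2·3^2 + 2·3 + 2. Bump = 1066. G_2 = 1065.
G_2 = 1065. HB_4(1065) = 4^(4 + 1) + 2·4^2 + 2·4 + 1. Bump = 15686. G_3 = 15685.
G_3 = 15685. HB_5(15685) = 5^(5 + 1) + 2·5^2 + 2·5. Bump = 280020. G_4 = 280019.
G_4 = 280019. HB_6(280019) = 6^(6 + 1) + 2·6^2 + 6 + 5. Bump = 5764911. G_5 = 5764910.
G_5 = 5764910. HB_7(5764910) = 7^(7 + 1) + 2·7^2 + 7 + 4. Bump = 134217868. G_6 = 134217867.
G_6 = 134217867. HB_8(134217867) = 8^(8 + 1) + 2·8^2 + 8 + 3. Bump = 3486784575. G_7 = 3486784574.

8^(8 + 1) + 2·8^2 + 8 + 3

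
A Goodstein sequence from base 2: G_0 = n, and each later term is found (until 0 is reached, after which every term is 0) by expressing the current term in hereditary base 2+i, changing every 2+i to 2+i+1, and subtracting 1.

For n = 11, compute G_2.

1027

base 2: 11 = 2^(2 + 1) + 2 + 1; at 3: 3^(3 + 1) + 3 + 1 = 85; next = 84
base 3: 84 = 3^(3 + 1) + 3; at 4: 4^(4 + 1) + 4 = 1028; next = 1027
base 4: 1027 = 4^(4 + 1) + 3; at 5: 5^(5 + 1) + 3 = 15628; next = 15627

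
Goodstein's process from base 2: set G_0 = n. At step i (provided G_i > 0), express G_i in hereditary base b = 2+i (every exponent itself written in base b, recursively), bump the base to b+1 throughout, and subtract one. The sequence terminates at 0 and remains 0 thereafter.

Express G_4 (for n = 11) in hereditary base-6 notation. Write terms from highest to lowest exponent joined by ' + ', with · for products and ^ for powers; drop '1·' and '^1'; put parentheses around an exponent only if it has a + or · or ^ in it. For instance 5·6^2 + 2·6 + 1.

6^(6 + 1) + 1

G_0=11  [base 2] 2^(2 + 1) + 2 + 1  →[2↦3]→  3^(3 + 1) + 3 + 1 = 85  −1 ⇒ G_1=84
G_1=84  [base 3] 3^(3 + 1) + 3  →[3↦4]→  4^(4 + 1) + 4 = 1028  −1 ⇒ G_2=1027
G_2=1027  [base 4] 4^(4 + 1) + 3  →[4↦5]→  5^(5 + 1) + 3 = 15628  −1 ⇒ G_3=15627
G_3=15627  [base 5] 5^(5 + 1) + 2  →[5↦6]→  6^(6 + 1) + 2 = 279938  −1 ⇒ G_4=279937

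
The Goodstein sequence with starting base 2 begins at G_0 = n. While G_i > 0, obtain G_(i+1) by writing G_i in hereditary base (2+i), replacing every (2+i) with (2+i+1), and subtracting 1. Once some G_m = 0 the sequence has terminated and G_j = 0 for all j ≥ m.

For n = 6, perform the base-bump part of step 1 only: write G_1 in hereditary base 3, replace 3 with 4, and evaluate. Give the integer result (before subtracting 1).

i=0: 6 = 2^2 + 2 (b=2); 2→3: 3^3 + 3 = 30; 30−1 = 29
i=1: 29 = 3^3 + 2 (b=3); 3→4: 4^4 + 2 = 258; 258−1 = 257

258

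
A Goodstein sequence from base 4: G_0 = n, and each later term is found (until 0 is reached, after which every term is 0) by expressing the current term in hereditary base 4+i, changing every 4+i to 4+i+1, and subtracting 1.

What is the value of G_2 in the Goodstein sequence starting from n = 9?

(0) 9|_4 = 2·4 + 1 ↦ 2·5 + 1|_5 = 11 ⇒ 10
(1) 10|_5 = 2·5 ↦ 2·6|_6 = 12 ⇒ 11
(2) 11|_6 = 6 + 5 ↦ 7 + 5|_7 = 12 ⇒ 11

11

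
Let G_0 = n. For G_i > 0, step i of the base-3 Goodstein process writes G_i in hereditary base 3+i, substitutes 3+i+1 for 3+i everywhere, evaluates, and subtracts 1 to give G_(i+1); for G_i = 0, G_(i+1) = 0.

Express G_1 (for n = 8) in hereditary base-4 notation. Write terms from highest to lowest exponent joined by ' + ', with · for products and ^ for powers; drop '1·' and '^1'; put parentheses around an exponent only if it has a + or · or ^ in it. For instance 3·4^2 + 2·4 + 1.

step 0: 8 = 2·3 + 2; sub 4 for 3: 2·4 + 2; = 10; G_1 = 10−1 = 9
step 1: 9 = 2·4 + 1; sub 5 for 4: 2·5 + 1; = 11; G_2 = 11−1 = 10

2·4 + 1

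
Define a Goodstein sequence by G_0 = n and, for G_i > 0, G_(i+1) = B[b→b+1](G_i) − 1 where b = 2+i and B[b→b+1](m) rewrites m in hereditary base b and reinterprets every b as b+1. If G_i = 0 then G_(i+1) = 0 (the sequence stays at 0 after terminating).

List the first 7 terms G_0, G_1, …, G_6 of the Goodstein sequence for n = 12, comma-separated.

base 2: 12 = 2^(2 + 1) + 2^2; at 3: 3^(3 + 1) + 3^3 = 108; next = 107
base 3: 107 = 3^(3 + 1) + 2·3^2 + 2·3 + 2; at 4: 4^(4 + 1) + 2·4^2 + 2·4 + 2 = 1066; next = 1065
base 4: 1065 = 4^(4 + 1) + 2·4^2 + 2·4 + 1; at 5: 5^(5 + 1) + 2·5^2 + 2·5 + 1 = 15686; next = 15685
base 5: 15685 = 5^(5 + 1) + 2·5^2 + 2·5; at 6: 6^(6 + 1) + 2·6^2 + 2·6 = 280020; next = 280019
base 6: 280019 = 6^(6 + 1) + 2·6^2 + 6 + 5; at 7: 7^(7 + 1) + 2·7^2 + 7 + 5 = 5764911; next = 5764910
base 7: 5764910 = 7^(7 + 1) + 2·7^2 + 7 + 4; at 8: 8^(8 + 1) + 2·8^2 + 8 + 4 = 134217868; next = 134217867

12, 107, 1065, 15685, 280019, 5764910, 134217867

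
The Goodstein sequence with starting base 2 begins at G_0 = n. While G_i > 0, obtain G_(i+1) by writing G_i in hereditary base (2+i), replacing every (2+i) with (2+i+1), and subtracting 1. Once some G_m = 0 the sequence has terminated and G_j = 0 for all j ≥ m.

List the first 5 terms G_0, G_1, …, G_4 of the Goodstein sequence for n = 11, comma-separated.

11, 84, 1027, 15627, 279937

11 —HB2→ 2^(2 + 1) + 2 + 1 —bump→ 3^(3 + 1) + 3 + 1 = 85 —(−1)→ 84
84 —HB3→ 3^(3 + 1) + 3 —bump→ 4^(4 + 1) + 4 = 1028 —(−1)→ 1027
1027 —HB4→ 4^(4 + 1) + 3 —bump→ 5^(5 + 1) + 3 = 15628 —(−1)→ 15627
15627 —HB5→ 5^(5 + 1) + 2 —bump→ 6^(6 + 1) + 2 = 279938 —(−1)→ 279937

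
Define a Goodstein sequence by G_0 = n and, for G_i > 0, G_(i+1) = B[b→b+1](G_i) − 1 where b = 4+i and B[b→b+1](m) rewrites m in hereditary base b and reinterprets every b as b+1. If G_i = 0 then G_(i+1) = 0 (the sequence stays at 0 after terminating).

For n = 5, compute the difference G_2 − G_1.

5 —HB4→ 4 + 1 —bump→ 5 + 1 = 6 —(−1)→ 5
5 —HB5→ 5 —bump→ 6 = 6 —(−1)→ 5

0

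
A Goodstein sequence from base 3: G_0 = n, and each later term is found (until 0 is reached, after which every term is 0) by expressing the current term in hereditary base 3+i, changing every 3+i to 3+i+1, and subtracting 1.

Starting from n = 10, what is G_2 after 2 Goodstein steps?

step 0: 10 = 3^2 + 1; sub 4 for 3: 4^2 + 1; = 17; G_1 = 17−1 = 16
step 1: 16 = 4^2; sub 5 for 4: 5^2; = 25; G_2 = 25−1 = 24

24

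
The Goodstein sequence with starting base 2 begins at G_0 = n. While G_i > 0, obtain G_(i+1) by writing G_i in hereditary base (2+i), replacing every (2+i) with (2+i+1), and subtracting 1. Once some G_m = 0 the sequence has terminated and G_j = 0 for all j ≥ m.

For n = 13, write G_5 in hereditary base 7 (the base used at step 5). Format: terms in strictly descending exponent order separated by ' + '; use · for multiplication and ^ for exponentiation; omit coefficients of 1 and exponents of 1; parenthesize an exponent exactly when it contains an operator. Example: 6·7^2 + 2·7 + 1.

G_0=13  [base 2] 2^(2 + 1) + 2^2 + 1  →[2↦3]→  3^(3 + 1) + 3^3 + 1 = 109  −1 ⇒ G_1=108
G_1=108  [base 3] 3^(3 + 1) + 3^3  →[3↦4]→  4^(4 + 1) + 4^4 = 1280  −1 ⇒ G_2=1279
G_2=1279  [base 4] 4^(4 + 1) + 3·4^3 + 3·4^2 + 3·4 + 3  →[4↦5]→  5^(5 + 1) + 3·5^3 + 3·5^2 + 3·5 + 3 = 16093  −1 ⇒ G_3=16092
G_3=16092  [base 5] 5^(5 + 1) + 3·5^3 + 3·5^2 + 3·5 + 2  →[5↦6]→  6^(6 + 1) + 3·6^3 + 3·6^2 + 3·6 + 2 = 280712  −1 ⇒ G_4=280711
G_4=280711  [base 6] 6^(6 + 1) + 3·6^3 + 3·6^2 + 3·6 + 1  →[6↦7]→  7^(7 + 1) + 3·7^3 + 3·7^2 + 3·7 + 1 = 5765999  −1 ⇒ G_5=5765998
G_5=5765998  [base 7] 7^(7 + 1) + 3·7^3 + 3·7^2 + 3·7  →[7↦8]→  8^(8 + 1) + 3·8^3 + 3·8^2 + 3·8 = 134219480  −1 ⇒ G_6=134219479

7^(7 + 1) + 3·7^3 + 3·7^2 + 3·7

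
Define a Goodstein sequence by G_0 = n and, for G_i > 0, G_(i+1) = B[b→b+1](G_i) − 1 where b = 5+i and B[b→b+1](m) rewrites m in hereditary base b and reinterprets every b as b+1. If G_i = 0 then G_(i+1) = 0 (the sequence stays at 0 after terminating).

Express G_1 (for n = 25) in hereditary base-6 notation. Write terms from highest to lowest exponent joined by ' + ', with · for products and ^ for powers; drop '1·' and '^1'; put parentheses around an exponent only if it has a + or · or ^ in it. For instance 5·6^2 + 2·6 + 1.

5·6 + 5

step 0: 25 = 5^2; sub 6 for 5: 6^2; = 36; G_1 = 36−1 = 35
step 1: 35 = 5·6 + 5; sub 7 for 6: 5·7 + 5; = 40; G_2 = 40−1 = 39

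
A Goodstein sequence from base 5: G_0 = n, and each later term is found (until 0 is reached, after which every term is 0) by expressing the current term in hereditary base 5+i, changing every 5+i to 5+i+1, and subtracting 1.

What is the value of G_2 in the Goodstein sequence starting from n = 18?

22

step 0: 18 = 3·5 + 3; sub 6 for 5: 3·6 + 3; = 21; G_1 = 21−1 = 20
step 1: 20 = 3·6 + 2; sub 7 for 6: 3·7 + 2; = 23; G_2 = 23−1 = 22
step 2: 22 = 3·7 + 1; sub 8 for 7: 3·8 + 1; = 25; G_3 = 25−1 = 24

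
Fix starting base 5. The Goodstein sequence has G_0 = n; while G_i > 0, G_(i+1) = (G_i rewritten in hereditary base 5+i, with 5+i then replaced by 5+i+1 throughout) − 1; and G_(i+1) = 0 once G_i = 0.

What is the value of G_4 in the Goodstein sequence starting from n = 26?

58

G_0=26  [base 5] 5^2 + 1  →[5↦6]→  6^2 + 1 = 37  −1 ⇒ G_1=36
G_1=36  [base 6] 6^2  →[6↦7]→  7^2 = 49  −1 ⇒ G_2=48
G_2=48  [base 7] 6·7 + 6  →[7↦8]→  6·8 + 6 = 54  −1 ⇒ G_3=53
G_3=53  [base 8] 6·8 + 5  →[8↦9]→  6·9 + 5 = 59  −1 ⇒ G_4=58
G_4=58  [base 9] 6·9 + 4  →[9↦10]→  6·10 + 4 = 64  −1 ⇒ G_5=63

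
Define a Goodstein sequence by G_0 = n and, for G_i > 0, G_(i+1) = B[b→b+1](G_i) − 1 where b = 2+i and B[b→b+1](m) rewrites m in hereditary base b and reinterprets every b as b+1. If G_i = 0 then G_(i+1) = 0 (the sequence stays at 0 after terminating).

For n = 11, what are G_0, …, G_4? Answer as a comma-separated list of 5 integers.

11, 84, 1027, 15627, 279937

(0) 11|_2 = 2^(2 + 1) + 2 + 1 ↦ 3^(3 + 1) + 3 + 1|_3 = 85 ⇒ 84
(1) 84|_3 = 3^(3 + 1) + 3 ↦ 4^(4 + 1) + 4|_4 = 1028 ⇒ 1027
(2) 1027|_4 = 4^(4 + 1) + 3 ↦ 5^(5 + 1) + 3|_5 = 15628 ⇒ 15627
(3) 15627|_5 = 5^(5 + 1) + 2 ↦ 6^(6 + 1) + 2|_6 = 279938 ⇒ 279937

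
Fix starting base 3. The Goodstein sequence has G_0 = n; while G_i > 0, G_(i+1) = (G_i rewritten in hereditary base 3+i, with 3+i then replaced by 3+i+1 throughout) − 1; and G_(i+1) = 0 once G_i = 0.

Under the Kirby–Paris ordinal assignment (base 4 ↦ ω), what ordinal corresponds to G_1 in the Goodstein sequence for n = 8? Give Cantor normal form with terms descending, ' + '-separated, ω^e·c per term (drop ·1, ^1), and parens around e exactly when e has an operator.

ω·2 + 1

G_0=8  [base 3] 2·3 + 2  →[3↦4]→  2·4 + 2 = 10  −1 ⇒ G_1=9
G_1=9  [base 4] 2·4 + 1  →[4↦5]→  2·5 + 1 = 11  −1 ⇒ G_2=10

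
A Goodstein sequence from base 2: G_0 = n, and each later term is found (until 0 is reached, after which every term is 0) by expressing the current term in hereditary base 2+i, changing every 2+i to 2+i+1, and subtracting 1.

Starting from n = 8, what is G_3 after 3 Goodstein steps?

8 —HB2→ 2^(2 + 1) —bump→ 3^(3 + 1) = 81 —(−1)→ 80
80 —HB3→ 2·3^3 + 2·3^2 + 2·3 + 2 —bump→ 2·4^4 + 2·4^2 + 2·4 + 2 = 554 —(−1)→ 553
553 —HB4→ 2·4^4 + 2·4^2 + 2·4 + 1 —bump→ 2·5^5 + 2·5^2 + 2·5 + 1 = 6311 —(−1)→ 6310

6310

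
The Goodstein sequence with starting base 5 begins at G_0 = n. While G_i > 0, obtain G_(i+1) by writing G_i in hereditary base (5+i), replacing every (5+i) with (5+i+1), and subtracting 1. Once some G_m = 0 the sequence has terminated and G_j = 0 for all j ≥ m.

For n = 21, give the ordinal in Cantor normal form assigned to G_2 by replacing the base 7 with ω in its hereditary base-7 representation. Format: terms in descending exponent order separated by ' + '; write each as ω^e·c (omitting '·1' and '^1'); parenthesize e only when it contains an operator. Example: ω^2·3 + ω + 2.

ω·3 + 6

21 —HB5→ 4·5 + 1 —bump→ 4·6 + 1 = 25 —(−1)→ 24
24 —HB6→ 4·6 —bump→ 4·7 = 28 —(−1)→ 27
27 —HB7→ 3·7 + 6 —bump→ 3·8 + 6 = 30 —(−1)→ 29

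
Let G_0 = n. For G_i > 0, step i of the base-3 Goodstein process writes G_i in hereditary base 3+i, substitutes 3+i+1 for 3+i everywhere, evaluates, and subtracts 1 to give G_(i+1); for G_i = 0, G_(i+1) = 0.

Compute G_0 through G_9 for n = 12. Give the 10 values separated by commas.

G_0=12  [base 3] 3^2 + 3  →[3↦4]→  4^2 + 4 = 20  −1 ⇒ G_1=19
G_1=19  [base 4] 4^2 + 3  →[4↦5]→  5^2 + 3 = 28  −1 ⇒ G_2=27
G_2=27  [base 5] 5^2 + 2  →[5↦6]→  6^2 + 2 = 38  −1 ⇒ G_3=37
G_3=37  [base 6] 6^2 + 1  →[6↦7]→  7^2 + 1 = 50  −1 ⇒ G_4=49
G_4=49  [base 7] 7^2  →[7↦8]→  8^2 = 64  −1 ⇒ G_5=63
G_5=63  [base 8] 7·8 + 7  →[8↦9]→  7·9 + 7 = 70  −1 ⇒ G_6=69
G_6=69  [base 9] 7·9 + 6  →[9↦10]→  7·10 + 6 = 76  −1 ⇒ G_7=75
G_7=75  [base 10] 7·10 + 5  →[10↦11]→  7·11 + 5 = 82  −1 ⇒ G_8=81
G_8=81  [base 11] 7·11 + 4  →[11↦12]→  7·12 + 4 = 88  −1 ⇒ G_9=87

12, 19, 27, 37, 49, 63, 69, 75, 81, 87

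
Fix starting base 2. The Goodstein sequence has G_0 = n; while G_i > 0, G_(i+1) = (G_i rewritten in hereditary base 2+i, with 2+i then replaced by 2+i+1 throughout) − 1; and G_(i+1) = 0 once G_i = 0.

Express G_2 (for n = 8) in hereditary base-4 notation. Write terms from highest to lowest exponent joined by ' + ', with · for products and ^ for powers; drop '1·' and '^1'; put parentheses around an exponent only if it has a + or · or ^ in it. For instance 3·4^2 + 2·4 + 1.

2·4^4 + 2·4^2 + 2·4 + 1

G_0=8  [base 2] 2^(2 + 1)  →[2↦3]→  3^(3 + 1) = 81  −1 ⇒ G_1=80
G_1=80  [base 3] 2·3^3 + 2·3^2 + 2·3 + 2  →[3↦4]→  2·4^4 + 2·4^2 + 2·4 + 2 = 554  −1 ⇒ G_2=553
G_2=553  [base 4] 2·4^4 + 2·4^2 + 2·4 + 1  →[4↦5]→  2·5^5 + 2·5^2 + 2·5 + 1 = 6311  −1 ⇒ G_3=6310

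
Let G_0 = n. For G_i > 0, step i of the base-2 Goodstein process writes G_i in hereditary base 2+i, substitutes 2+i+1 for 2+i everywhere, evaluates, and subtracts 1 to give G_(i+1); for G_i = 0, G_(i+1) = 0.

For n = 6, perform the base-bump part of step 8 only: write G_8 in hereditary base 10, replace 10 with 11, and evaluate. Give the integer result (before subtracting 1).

885776

G_0=6  [base 2] 2^2 + 2  →[2↦3]→  3^3 + 3 = 30  −1 ⇒ G_1=29
G_1=29  [base 3] 3^3 + 2  →[3↦4]→  4^4 + 2 = 258  −1 ⇒ G_2=257
G_2=257  [base 4] 4^4 + 1  →[4↦5]→  5^5 + 1 = 3126  −1 ⇒ G_3=3125
G_3=3125  [base 5] 5^5  →[5↦6]→  6^6 = 46656  −1 ⇒ G_4=46655
G_4=46655  [base 6] 5·6^5 + 5·6^4 + 5·6^3 + 5·6^2 + 5·6 + 5  →[6↦7]→  5·7^5 + 5·7^4 + 5·7^3 + 5·7^2 + 5·7 + 5 = 98040  −1 ⇒ G_5=98039
G_5=98039  [base 7] 5·7^5 + 5·7^4 + 5·7^3 + 5·7^2 + 5·7 + 4  →[7↦8]→  5·8^5 + 5·8^4 + 5·8^3 + 5·8^2 + 5·8 + 4 = 187244  −1 ⇒ G_6=187243
G_6=187243  [base 8] 5·8^5 + 5·8^4 + 5·8^3 + 5·8^2 + 5·8 + 3  →[8↦9]→  5·9^5 + 5·9^4 + 5·9^3 + 5·9^2 + 5·9 + 3 = 332148  −1 ⇒ G_7=332147
G_7=332147  [base 9] 5·9^5 + 5·9^4 + 5·9^3 + 5·9^2 + 5·9 + 2  →[9↦10]→  5·10^5 + 5·10^4 + 5·10^3 + 5·10^2 + 5·10 + 2 = 555552  −1 ⇒ G_8=555551
G_8=555551  [base 10] 5·10^5 + 5·10^4 + 5·10^3 + 5·10^2 + 5·10 + 1  →[10↦11]→  5·11^5 + 5·11^4 + 5·11^3 + 5·11^2 + 5·11 + 1 = 885776  −1 ⇒ G_9=885775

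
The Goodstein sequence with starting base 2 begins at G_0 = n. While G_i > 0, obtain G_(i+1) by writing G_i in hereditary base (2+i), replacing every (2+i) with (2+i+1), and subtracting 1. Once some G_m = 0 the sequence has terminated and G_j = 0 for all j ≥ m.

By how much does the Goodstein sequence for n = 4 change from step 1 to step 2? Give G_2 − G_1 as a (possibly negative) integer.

[0] 4 ≡ 2^2 (base 2). Lift 3: 27. −1: 26.
[1] 26 ≡ 2·3^2 + 2·3 + 2 (base 3). Lift 4: 42. −1: 41.

15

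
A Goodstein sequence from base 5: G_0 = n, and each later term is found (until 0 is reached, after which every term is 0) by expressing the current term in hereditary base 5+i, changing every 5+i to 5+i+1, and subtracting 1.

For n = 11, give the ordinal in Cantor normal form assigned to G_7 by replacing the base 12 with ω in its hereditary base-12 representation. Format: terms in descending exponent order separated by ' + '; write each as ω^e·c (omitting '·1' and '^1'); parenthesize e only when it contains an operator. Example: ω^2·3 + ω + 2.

G_0=11  [base 5] 2·5 + 1  →[5↦6]→  2·6 + 1 = 13  −1 ⇒ G_1=12
G_1=12  [base 6] 2·6  →[6↦7]→  2·7 = 14  −1 ⇒ G_2=13
G_2=13  [base 7] 7 + 6  →[7↦8]→  8 + 6 = 14  −1 ⇒ G_3=13
G_3=13  [base 8] 8 + 5  →[8↦9]→  9 + 5 = 14  −1 ⇒ G_4=13
G_4=13  [base 9] 9 + 4  →[9↦10]→  10 + 4 = 14  −1 ⇒ G_5=13
G_5=13  [base 10] 10 + 3  →[10↦11]→  11 + 3 = 14  −1 ⇒ G_6=13
G_6=13  [base 11] 11 + 2  →[11↦12]→  12 + 2 = 14  −1 ⇒ G_7=13
G_7=13  [base 12] 12 + 1  →[12↦13]→  13 + 1 = 14  −1 ⇒ G_8=13

ω + 1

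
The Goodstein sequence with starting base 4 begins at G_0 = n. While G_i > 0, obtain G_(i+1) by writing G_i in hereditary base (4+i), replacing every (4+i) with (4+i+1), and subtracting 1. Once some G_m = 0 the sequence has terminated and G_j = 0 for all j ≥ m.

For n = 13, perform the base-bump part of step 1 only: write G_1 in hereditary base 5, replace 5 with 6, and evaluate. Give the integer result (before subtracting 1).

G_0=13  [base 4] 3·4 + 1  →[4↦5]→  3·5 + 1 = 16  −1 ⇒ G_1=15
G_1=15  [base 5] 3·5  →[5↦6]→  3·6 = 18  −1 ⇒ G_2=17

18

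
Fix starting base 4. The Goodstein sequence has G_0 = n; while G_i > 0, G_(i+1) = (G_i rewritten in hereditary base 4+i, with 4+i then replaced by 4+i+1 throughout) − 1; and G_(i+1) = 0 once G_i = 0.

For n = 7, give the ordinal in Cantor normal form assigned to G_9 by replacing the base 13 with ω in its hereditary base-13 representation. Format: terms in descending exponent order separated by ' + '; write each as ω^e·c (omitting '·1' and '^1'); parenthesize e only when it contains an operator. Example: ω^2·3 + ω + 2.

2

i=0: 7 = 4 + 3 (b=4); 4→5: 5 + 3 = 8; 8−1 = 7
i=1: 7 = 5 + 2 (b=5); 5→6: 6 + 2 = 8; 8−1 = 7
i=2: 7 = 6 + 1 (b=6); 6→7: 7 + 1 = 8; 8−1 = 7
i=3: 7 = 7 (b=7); 7→8: 8 = 8; 8−1 = 7
i=4: 7 = 7 (b=8); 8→9: 7 = 7; 7−1 = 6
i=5: 6 = 6 (b=9); 9→10: 6 = 6; 6−1 = 5
i=6: 5 = 5 (b=10); 10→11: 5 = 5; 5−1 = 4
i=7: 4 = 4 (b=11); 11→12: 4 = 4; 4−1 = 3
i=8: 3 = 3 (b=12); 12→13: 3 = 3; 3−1 = 2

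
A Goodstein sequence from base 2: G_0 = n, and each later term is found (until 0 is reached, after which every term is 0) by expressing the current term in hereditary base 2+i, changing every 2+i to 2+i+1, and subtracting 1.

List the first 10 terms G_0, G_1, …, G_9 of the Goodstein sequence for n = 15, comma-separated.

step 0: 15 = 2^(2 + 1) + 2^2 + 2 + 1; sub 3 for 2: 3^(3 + 1) + 3^3 + 3 + 1; = 112; G_1 = 112−1 = 111
step 1: 111 = 3^(3 + 1) + 3^3 + 3; sub 4 for 3: 4^(4 + 1) + 4^4 + 4; = 1284; G_2 = 1284−1 = 1283
step 2: 1283 = 4^(4 + 1) + 4^4 + 3; sub 5 for 4: 5^(5 + 1) + 5^5 + 3; = 18753; G_3 = 18753−1 = 18752
step 3: 18752 = 5^(5 + 1) + 5^5 + 2; sub 6 for 5: 6^(6 + 1) + 6^6 + 2; = 326594; G_4 = 326594−1 = 326593
step 4: 326593 = 6^(6 + 1) + 6^6 + 1; sub 7 for 6: 7^(7 + 1) + 7^7 + 1; = 6588345; G_5 = 6588345−1 = 6588344
step 5: 6588344 = 7^(7 + 1) + 7^7; sub 8 for 7: 8^(8 + 1) + 8^8; = 150994944; G_6 = 150994944−1 = 150994943
step 6: 150994943 = 8^(8 + 1) + 7·8^7 + 7·8^6 + 7·8^5 + 7·8^4 + 7·8^3 + 7·8^2 + 7·8 + 7; sub 9 for 8: 9^(9 + 1) + 7·9^7 + 7·9^6 + 7·9^5 + 7·9^4 + 7·9^3 + 7·9^2 + 7·9 + 7; = 3524450281; G_7 = 3524450281−1 = 3524450280
step 7: 3524450280 = 9^(9 + 1) + 7·9^7 + 7·9^6 + 7·9^5 + 7·9^4 + 7·9^3 + 7·9^2 + 7·9 + 6; sub 10 for 9: 10^(10 + 1) + 7·10^7 + 7·10^6 + 7·10^5 + 7·10^4 + 7·10^3 + 7·10^2 + 7·10 + 6; = 100077777776; G_8 = 100077777776−1 = 100077777775
step 8: 100077777775 = 10^(10 + 1) + 7·10^7 + 7·10^6 + 7·10^5 + 7·10^4 + 7·10^3 + 7·10^2 + 7·10 + 5; sub 11 for 10: 11^(11 + 1) + 7·11^7 + 7·11^6 + 7·11^5 + 7·11^4 + 7·11^3 + 7·11^2 + 7·11 + 5; = 3138578427935; G_9 = 3138578427935−1 = 3138578427934

15, 111, 1283, 18752, 326593, 6588344, 150994943, 3524450280, 100077777775, 3138578427934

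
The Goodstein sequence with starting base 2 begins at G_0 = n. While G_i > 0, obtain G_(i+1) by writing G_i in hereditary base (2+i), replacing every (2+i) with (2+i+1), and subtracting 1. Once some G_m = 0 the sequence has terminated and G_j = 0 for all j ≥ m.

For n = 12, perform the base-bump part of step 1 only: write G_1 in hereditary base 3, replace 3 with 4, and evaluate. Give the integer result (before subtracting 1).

G_0=12  [base 2] 2^(2 + 1) + 2^2  →[2↦3]→  3^(3 + 1) + 3^3 = 108  −1 ⇒ G_1=107
G_1=107  [base 3] 3^(3 + 1) + 2·3^2 + 2·3 + 2  →[3↦4]→  4^(4 + 1) + 2·4^2 + 2·4 + 2 = 1066  −1 ⇒ G_2=1065

1066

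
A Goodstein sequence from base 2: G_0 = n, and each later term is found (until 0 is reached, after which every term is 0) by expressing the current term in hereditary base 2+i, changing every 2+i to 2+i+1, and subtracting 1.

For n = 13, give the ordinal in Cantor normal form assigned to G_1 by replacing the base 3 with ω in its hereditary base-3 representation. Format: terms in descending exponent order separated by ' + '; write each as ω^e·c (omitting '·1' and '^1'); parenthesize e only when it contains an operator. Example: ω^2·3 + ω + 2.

ω^(ω + 1) + ω^ω

[0] 13 ≡ 2^(2 + 1) + 2^2 + 1 (base 2). Lift 3: 109. −1: 108.
[1] 108 ≡ 3^(3 + 1) + 3^3 (base 3). Lift 4: 1280. −1: 1279.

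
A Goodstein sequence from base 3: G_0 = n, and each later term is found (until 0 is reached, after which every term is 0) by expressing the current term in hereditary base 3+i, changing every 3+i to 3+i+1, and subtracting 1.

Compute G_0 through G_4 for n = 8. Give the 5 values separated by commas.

8, 9, 10, 11, 11

base 3: 8 = 2·3 + 2; at 4: 2·4 + 2 = 10; next = 9
base 4: 9 = 2·4 + 1; at 5: 2·5 + 1 = 11; next = 10
base 5: 10 = 2·5; at 6: 2·6 = 12; next = 11
base 6: 11 = 6 + 5; at 7: 7 + 5 = 12; next = 11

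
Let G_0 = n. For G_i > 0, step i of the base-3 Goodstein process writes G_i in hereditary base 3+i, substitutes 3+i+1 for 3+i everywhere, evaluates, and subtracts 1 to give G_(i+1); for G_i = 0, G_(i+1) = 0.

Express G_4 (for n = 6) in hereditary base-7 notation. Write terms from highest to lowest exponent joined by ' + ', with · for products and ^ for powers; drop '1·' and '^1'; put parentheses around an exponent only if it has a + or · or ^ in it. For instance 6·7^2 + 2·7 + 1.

step 0: 6 = 2·3; sub 4 for 3: 2·4; = 8; G_1 = 8−1 = 7
step 1: 7 = 4 + 3; sub 5 for 4: 5 + 3; = 8; G_2 = 8−1 = 7
step 2: 7 = 5 + 2; sub 6 for 5: 6 + 2; = 8; G_3 = 8−1 = 7
step 3: 7 = 6 + 1; sub 7 for 6: 7 + 1; = 8; G_4 = 8−1 = 7
step 4: 7 = 7; sub 8 for 7: 8; = 8; G_5 = 8−1 = 7

7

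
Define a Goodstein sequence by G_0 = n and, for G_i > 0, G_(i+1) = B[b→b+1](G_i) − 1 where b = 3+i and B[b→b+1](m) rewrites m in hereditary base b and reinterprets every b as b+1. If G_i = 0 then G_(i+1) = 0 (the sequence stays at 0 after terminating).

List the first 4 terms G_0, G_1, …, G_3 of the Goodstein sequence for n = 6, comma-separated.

(0) 6|_3 = 2·3 ↦ 2·4|_4 = 8 ⇒ 7
(1) 7|_4 = 4 + 3 ↦ 5 + 3|_5 = 8 ⇒ 7
(2) 7|_5 = 5 + 2 ↦ 6 + 2|_6 = 8 ⇒ 7

6, 7, 7, 7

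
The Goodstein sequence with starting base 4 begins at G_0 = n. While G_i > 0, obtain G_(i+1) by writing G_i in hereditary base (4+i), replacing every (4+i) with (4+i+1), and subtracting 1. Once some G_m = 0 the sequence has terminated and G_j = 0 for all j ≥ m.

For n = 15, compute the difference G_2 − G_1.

G_0=15  [base 4] 3·4 + 3  →[4↦5]→  3·5 + 3 = 18  −1 ⇒ G_1=17
G_1=17  [base 5] 3·5 + 2  →[5↦6]→  3·6 + 2 = 20  −1 ⇒ G_2=19

2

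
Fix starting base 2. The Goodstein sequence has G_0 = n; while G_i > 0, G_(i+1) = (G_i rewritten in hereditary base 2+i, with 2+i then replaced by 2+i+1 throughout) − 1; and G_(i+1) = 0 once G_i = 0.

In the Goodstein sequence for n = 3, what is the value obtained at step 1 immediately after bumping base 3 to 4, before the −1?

4

3 —HB2→ 2 + 1 —bump→ 3 + 1 = 4 —(−1)→ 3
3 —HB3→ 3 —bump→ 4 = 4 —(−1)→ 3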